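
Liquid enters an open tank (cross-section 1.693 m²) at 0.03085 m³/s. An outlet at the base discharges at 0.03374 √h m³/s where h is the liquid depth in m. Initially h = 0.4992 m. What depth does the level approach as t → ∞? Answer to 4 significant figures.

0.8360 m

Accumulation of liquid (constant cross-section A): A dh/dt = Q_in − 0.03374 √h. At steady state dh/dt = 0:
Q_in = 0.03374 √h_ss ⇒ √h_ss = 0.03085/0.03374 = 0.914345.
h_ss = 0.914345² = 0.836027 m. (Since h₀ = 0.4992 m < h_ss, the level will rise toward this value.)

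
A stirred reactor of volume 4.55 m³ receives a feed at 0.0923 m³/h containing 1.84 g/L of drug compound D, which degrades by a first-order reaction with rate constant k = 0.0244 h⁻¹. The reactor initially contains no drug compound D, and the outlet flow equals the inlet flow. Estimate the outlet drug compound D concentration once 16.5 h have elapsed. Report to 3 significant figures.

V dC/dt = Q(C_in − C) − k V C.
dC/dt = (Q/V) C_in − (Q/V + k) C; effective rate a = Q/V + k = 0.020286 + 0.0244 = 0.044686 h⁻¹.
C_ss = Q C_in/(Q + kV) = 0.83529 g/L; C(t) = C_ss + (C₀ − C_ss) e^(−a t).
C(16.5) = 0.83529 + (-0.83529)·e^(−0.044686·16.5) = 0.83529 + (-0.83529)·0.47840 = 0.43569 g/L.

0.436 g/L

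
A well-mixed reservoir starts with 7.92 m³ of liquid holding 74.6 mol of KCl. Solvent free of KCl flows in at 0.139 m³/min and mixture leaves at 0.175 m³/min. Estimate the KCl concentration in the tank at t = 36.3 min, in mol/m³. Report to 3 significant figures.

4.70 mol/m³

Total volume: dV/dt = Q_in − Q_out = -0.036000 m³/min, so V(t) = 7.92 − 0.036000 t and V(36.3) = 6.6132 m³.
Species balance (pure solvent in): dm/dt = −Q_out · m/V(t).
Separate: dm/m = −Q_out dt/V(t) ⇒ ln(m/m₀) = −(Q_out/(Q_in−Q_out)) ln(V/V₀).
m = m₀ (V₀/V)^(Q_out/(Q_in−Q_out)) = 74.6 × (7.92/6.6132)^(-4.8611) = 31.049 mol.
C = m/V = 31.049/6.6132 = 4.6950 mol/m³.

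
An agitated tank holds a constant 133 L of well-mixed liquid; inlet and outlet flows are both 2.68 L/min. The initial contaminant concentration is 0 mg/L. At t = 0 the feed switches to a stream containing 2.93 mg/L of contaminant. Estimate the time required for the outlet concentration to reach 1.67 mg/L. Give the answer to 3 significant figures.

41.9 min

Species balance: V dC/dt = Q(C_in − C) ⇒ τ = V/Q = 49.627 min.
C(t) = C_in + (C₀ − C_in) e^(−t/τ). Set C = 1.67 and solve for t:
e^(−t/τ) = (C − C_in)/(C₀ − C_in) = (1.67 − 2.93)/(0 − 2.93) = 0.43003
t = −τ ln(…) = 49.627 × 0.84389 = 41.880 min.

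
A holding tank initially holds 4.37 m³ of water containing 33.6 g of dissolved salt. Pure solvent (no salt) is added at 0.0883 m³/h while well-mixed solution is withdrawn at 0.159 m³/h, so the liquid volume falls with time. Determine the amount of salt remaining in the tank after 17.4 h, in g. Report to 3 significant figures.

Total volume: dV/dt = Q_in − Q_out = -0.070700 m³/h, so V(t) = 4.37 − 0.070700 t and V(17.4) = 3.1398 m³.
Solute balance: dm/dt = 0 − Q_out C = −Q_out m/V(t).
dm/m = −Q_out dt/(V₀ − 0.070700 t); integrating gives ln(m/m₀) = −(Q_out/(Q_in−Q_out)) ln(V/V₀).
m = m₀ (V₀/V)^(Q_out/(Q_in−Q_out)) = 33.6 × (4.37/3.1398)^(-2.2489) = 15.975 g.

16.0 g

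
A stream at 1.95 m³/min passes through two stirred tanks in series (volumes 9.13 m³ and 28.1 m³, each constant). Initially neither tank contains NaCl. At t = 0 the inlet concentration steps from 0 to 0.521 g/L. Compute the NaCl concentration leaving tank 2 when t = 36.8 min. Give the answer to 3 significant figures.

Species balance on tank i: dCᵢ/dt = (Cᵢ₋₁ − Cᵢ)/τᵢ with τᵢ = Vᵢ/Q.
τ₁ = 9.13/1.95 = 4.6821 min; τ₂ = 28.1/1.95 = 14.410 min.
Solving the cascade with C₁(0)=C₂(0)=0 gives C₂(t) = C_in[1 − (τ₁ e^(−t/τ₁) − τ₂ e^(−t/τ₂))/(τ₁ − τ₂)].
At t = 36.8: e^(−t/τ₁) = 0.00038595, e^(−t/τ₂) = 0.077790.
C₂ = 0.521·[1 − (4.6821·0.00038595 − 14.410·0.077790)/(-9.7282)] = 0.521·0.88496 = 0.46106 g/L.

0.461 g/L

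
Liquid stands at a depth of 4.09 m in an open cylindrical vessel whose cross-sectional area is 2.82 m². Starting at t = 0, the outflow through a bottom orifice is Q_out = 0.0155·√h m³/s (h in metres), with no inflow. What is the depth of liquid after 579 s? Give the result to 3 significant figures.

0.186 m

With no inflow, A dh/dt = −0.0155 √h.
∫ h^(−1/2) dh = −(0.0155/A) ∫ dt, giving 2√h = 2√h₀ − (0.0155/A) t.
√h = √4.09 − 0.0155·579/(2·2.82) = 2.0224 − 1.5912 = 0.43115.
h = 0.43115² = 0.18589 m.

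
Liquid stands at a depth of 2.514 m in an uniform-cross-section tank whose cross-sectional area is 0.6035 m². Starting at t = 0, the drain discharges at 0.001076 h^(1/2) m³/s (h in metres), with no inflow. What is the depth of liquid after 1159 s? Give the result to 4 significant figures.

Accumulation of liquid (constant cross-section A): A dh/dt = −0.001076 √h.
This is separable: 2 d(√h)/dt = −0.001076/A, so √h = √h₀ − (0.001076/(2A)) t.
√h = √2.514 − 0.001076·1159/(2·0.6035) = 1.58556 − 1.03321 = 0.552350.
h = 0.552350² = 0.305091 m.

0.3051 m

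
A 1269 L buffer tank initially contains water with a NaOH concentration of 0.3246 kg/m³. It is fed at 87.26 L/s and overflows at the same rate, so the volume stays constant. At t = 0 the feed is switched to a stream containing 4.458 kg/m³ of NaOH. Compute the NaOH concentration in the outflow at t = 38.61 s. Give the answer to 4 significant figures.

Unsteady species balance (constant V, well mixed): V dC/dt = Q(C_in − C).
Time constant τ = V/Q = 1269/87.26 = 14.5427 s.
Integrating: C(t) = C_in + (C₀ − C_in) e^(−t/τ).
C(38.61) = 4.458 + (0.3246 − 4.458)·e^(−38.61/14.5427) = 4.458 + (-4.13340)·0.0703036 = 4.16741 kg/m³.

4.167 kg/m³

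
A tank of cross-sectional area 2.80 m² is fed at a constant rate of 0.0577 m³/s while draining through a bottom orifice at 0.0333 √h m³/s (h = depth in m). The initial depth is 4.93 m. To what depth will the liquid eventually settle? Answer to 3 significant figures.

3.00 m

A dh/dt = Q_in − 0.0333 √h. Steady state requires inflow = outflow:
Q_in = 0.0333 √h_ss ⇒ √h_ss = 0.0577/0.0333 = 1.7327.
h_ss = 1.7327² = 3.0024 m. (Since h₀ = 4.93 m > h_ss, the level will fall toward this value.)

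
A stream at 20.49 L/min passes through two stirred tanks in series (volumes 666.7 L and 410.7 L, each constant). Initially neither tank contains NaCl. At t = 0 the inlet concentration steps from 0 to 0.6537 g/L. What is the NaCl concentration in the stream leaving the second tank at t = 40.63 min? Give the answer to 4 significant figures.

0.3035 g/L

Time constants: τᵢ = Vᵢ/Q for each well-mixed tank.
τ₁ = 666.7/20.49 = 32.5378 min; τ₂ = 410.7/20.49 = 20.0439 min.
Tank 1: C₁ = C_in(1 − e^(−t/τ₁)). Tank 2 (τ₁ ≠ τ₂): C₂ = C_in[1 − (τ₁ e^(−t/τ₁) − τ₂ e^(−t/τ₂))/(τ₁ − τ₂)].
At t = 40.63: e^(−t/τ₁) = 0.286877, e^(−t/τ₂) = 0.131724.
C₂ = 0.6537·[1 − (32.5378·0.286877 − 20.0439·0.131724)/(12.4939)] = 0.6537·0.464210 = 0.303454 g/L.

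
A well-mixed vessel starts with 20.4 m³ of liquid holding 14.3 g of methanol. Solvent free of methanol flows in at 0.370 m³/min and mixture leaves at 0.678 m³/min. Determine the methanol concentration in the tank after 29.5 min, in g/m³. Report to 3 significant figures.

Let m(t) be the amount of methanol. Volume: V(t) = V₀ + (Q_in − Q_out) t = 20.4 − 0.30800 t; V(29.5) = 11.314 m³.
Species balance (pure solvent in): dm/dt = −Q_out · m/V(t).
dm/m = −Q_out dt/(V₀ − 0.30800 t); integrating gives ln(m/m₀) = −(Q_out/(Q_in−Q_out)) ln(V/V₀).
m = m₀ (V₀/V)^(Q_out/(Q_in−Q_out)) = 14.3 × (20.4/11.314)^(-2.2013) = 3.9064 g.
C = m/V = 3.9064/11.314 = 0.34527 g/m³.

0.345 g/m³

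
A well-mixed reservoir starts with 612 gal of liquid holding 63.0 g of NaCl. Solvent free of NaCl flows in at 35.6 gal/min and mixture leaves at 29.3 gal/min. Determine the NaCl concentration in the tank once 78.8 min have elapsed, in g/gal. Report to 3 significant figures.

Let m(t) be the amount of NaCl. Volume: V(t) = V₀ + (Q_in − Q_out) t = 612 + 6.3000 t; V(78.8) = 1108.4 gal.
Solute balance: dm/dt = 0 − Q_out C = −Q_out m/V(t).
Separate: dm/m = −Q_out dt/V(t) ⇒ ln(m/m₀) = −(Q_out/(Q_in−Q_out)) ln(V/V₀).
m = m₀ (V₀/V)^(Q_out/(Q_in−Q_out)) = 63.0 × (612/1108.4)^(4.6508) = 3.9776 g.
C = m/V = 3.9776/1108.4 = 0.0035884 g/gal.

0.00359 g/gal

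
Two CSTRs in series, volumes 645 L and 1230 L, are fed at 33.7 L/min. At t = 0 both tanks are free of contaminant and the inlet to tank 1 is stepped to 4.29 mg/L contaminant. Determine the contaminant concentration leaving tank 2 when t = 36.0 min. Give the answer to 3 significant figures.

Each tank obeys Vᵢ dCᵢ/dt = Q(Cᵢ₋₁ − Cᵢ), so τᵢ = Vᵢ/Q.
τ₁ = 645/33.7 = 19.139 min; τ₂ = 1230/33.7 = 36.499 min.
Solving the cascade with C₁(0)=C₂(0)=0 gives C₂(t) = C_in[1 − (τ₁ e^(−t/τ₁) − τ₂ e^(−t/τ₂))/(τ₁ − τ₂)].
At t = 36.0: e^(−t/τ₁) = 0.15245, e^(−t/τ₂) = 0.37294.
C₂ = 4.29·[1 − (19.139·0.15245 − 36.499·0.37294)/(-17.359)] = 4.29·0.38396 = 1.6472 mg/L.

1.65 mg/L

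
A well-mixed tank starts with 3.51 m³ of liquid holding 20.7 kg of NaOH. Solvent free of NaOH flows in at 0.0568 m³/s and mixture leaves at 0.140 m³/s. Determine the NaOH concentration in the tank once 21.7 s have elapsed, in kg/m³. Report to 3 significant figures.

3.60 kg/m³

Let m(t) be the amount of NaOH. Volume: V(t) = V₀ + (Q_in − Q_out) t = 3.51 − 0.083200 t; V(21.7) = 1.7046 m³.
Species balance (pure solvent in): dm/dt = −Q_out · m/V(t).
Separate: dm/m = −Q_out dt/V(t) ⇒ ln(m/m₀) = −(Q_out/(Q_in−Q_out)) ln(V/V₀).
m = m₀ (V₀/V)^(Q_out/(Q_in−Q_out)) = 20.7 × (3.51/1.7046)^(-1.6827) = 6.1393 kg.
C = m/V = 6.1393/1.7046 = 3.6017 kg/m³.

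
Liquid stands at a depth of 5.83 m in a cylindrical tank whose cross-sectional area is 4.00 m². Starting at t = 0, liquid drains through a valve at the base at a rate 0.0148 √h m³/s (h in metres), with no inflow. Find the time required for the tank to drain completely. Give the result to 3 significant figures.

1310 s

A dh/dt = −Q_out = −0.0148 √h.
This is separable: 2 d(√h)/dt = −0.0148/A, so √h = √h₀ − (0.0148/(2A)) t.
Set h = 0: 2√h₀ = (0.0148/A) t_empty ⇒ t_empty = 2A√h₀/0.0148.
t_empty = 2·4.00·√5.83/0.0148 = 8.0000·2.4145/0.0148 = 1305.2 s.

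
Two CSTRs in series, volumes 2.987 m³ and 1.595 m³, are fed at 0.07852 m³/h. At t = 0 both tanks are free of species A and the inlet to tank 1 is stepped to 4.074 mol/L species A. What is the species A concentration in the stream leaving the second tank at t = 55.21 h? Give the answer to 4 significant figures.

Each tank obeys Vᵢ dCᵢ/dt = Q(Cᵢ₋₁ − Cᵢ), so τᵢ = Vᵢ/Q.
τ₁ = 2.987/0.07852 = 38.0413 h; τ₂ = 1.595/0.07852 = 20.3133 h.
Tank 1: C₁ = C_in(1 − e^(−t/τ₁)). Tank 2 (τ₁ ≠ τ₂): C₂ = C_in[1 − (τ₁ e^(−t/τ₁) − τ₂ e^(−t/τ₂))/(τ₁ − τ₂)].
At t = 55.21: e^(−t/τ₁) = 0.234261, e^(−t/τ₂) = 0.0660116.
C₂ = 4.074·[1 − (38.0413·0.234261 − 20.3133·0.0660116)/(17.7280)] = 4.074·0.572953 = 2.33421 mol/L.

2.334 mol/L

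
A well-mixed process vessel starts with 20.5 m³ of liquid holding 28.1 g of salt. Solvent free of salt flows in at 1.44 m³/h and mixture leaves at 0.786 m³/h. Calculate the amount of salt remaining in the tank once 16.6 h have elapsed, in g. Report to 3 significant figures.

16.9 g

Total volume: dV/dt = Q_in − Q_out = 0.65400 m³/h, so V(t) = 20.5 + 0.65400 t and V(16.6) = 31.356 m³.
Solute balance: dm/dt = 0 − Q_out C = −Q_out m/V(t).
dm/m = −Q_out dt/(V₀ + 0.65400 t); integrating gives ln(m/m₀) = −(Q_out/(Q_in−Q_out)) ln(V/V₀).
m = m₀ (V₀/V)^(Q_out/(Q_in−Q_out)) = 28.1 × (20.5/31.356)^(1.2018) = 16.861 g.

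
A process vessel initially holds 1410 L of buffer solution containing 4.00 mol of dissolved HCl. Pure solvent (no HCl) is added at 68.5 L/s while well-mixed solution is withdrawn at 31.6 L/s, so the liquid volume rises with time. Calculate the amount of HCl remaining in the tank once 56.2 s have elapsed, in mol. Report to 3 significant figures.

1.84 mol

Let m(t) be the amount of HCl. Volume: V(t) = V₀ + (Q_in − Q_out) t = 1410 + 36.900 t; V(56.2) = 3483.8 L.
Solute balance: dm/dt = 0 − Q_out C = −Q_out m/V(t).
Separate: dm/m = −Q_out dt/V(t) ⇒ ln(m/m₀) = −(Q_out/(Q_in−Q_out)) ln(V/V₀).
m = m₀ (V₀/V)^(Q_out/(Q_in−Q_out)) = 4.00 × (1410/3483.8)^(0.85637) = 1.8435 mol.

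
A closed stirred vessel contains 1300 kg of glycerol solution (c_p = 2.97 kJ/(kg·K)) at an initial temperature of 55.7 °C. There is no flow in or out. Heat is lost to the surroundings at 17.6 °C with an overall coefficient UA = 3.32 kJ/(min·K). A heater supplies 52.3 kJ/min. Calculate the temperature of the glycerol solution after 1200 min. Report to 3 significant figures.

41.3 °C

M c_p dT/dt = −UA(T − T_amb) + Q̇.
dT/dt = (T_ss − T)/τ with T_ss = T_amb + Q̇/UA = 17.6 + 52.3/3.32 = 33.353 °C, τ = M c_p/UA = 1300·2.97/3.32 = 1163.0 min.
T approaches T_ss exponentially: T(t) = T_ss + (T₀ − T_ss) e^(−t/τ).
T(1200) = 33.353 + (22.347)·0.35634 = 41.316 °C.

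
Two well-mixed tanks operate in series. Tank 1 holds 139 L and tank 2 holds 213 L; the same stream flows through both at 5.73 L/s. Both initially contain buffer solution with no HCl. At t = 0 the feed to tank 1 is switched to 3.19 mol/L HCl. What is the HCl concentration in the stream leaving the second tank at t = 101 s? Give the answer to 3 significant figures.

2.68 mol/L

Species balance on tank i: dCᵢ/dt = (Cᵢ₋₁ − Cᵢ)/τᵢ with τᵢ = Vᵢ/Q.
τ₁ = 139/5.73 = 24.258 s; τ₂ = 213/5.73 = 37.173 s.
Solving the cascade with C₁(0)=C₂(0)=0 gives C₂(t) = C_in[1 − (τ₁ e^(−t/τ₁) − τ₂ e^(−t/τ₂))/(τ₁ − τ₂)].
At t = 101: e^(−t/τ₁) = 0.015553, e^(−t/τ₂) = 0.066070.
C₂ = 3.19·[1 − (24.258·0.015553 − 37.173·0.066070)/(-12.914)] = 3.19·0.83904 = 2.6765 mol/L.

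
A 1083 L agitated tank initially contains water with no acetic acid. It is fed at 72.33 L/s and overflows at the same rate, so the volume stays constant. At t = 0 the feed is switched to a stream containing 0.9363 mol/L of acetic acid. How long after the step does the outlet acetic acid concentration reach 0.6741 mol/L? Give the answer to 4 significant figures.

Species balance on the tank: V dC/dt = Q(C_in − C), so τ = V/Q = 14.9730 s.
C(t) = C_in + (C₀ − C_in) e^(−t/τ). Set C = 0.6741 and solve for t:
e^(−t/τ) = (C − C_in)/(C₀ − C_in) = (0.6741 − 0.9363)/(0 − 0.9363) = 0.280038
t = −τ ln(…) = 14.9730 × 1.27283 = 19.0581 s.

19.06 s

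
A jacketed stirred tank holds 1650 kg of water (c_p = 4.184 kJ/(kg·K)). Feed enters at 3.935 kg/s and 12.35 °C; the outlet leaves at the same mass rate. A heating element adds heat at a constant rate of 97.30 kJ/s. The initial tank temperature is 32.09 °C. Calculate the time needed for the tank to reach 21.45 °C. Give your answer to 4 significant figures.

Heat balance on the well-mixed liquid: M c_p dT/dt = ṁ c_p (T_in − T) + 97.30.
τ = M/ṁ = 419.314 s; T_ss = T_in + Q̇/(ṁ c_p) = 18.2598 °C.
T(t) = T_ss + (T₀ − T_ss) e^(−t/τ). Set T = 21.45:
e^(−t/τ) = (21.45 − 18.2598)/(32.09 − 18.2598) = 0.230666
t = −419.314 · ln(0.230666) = 615.042 s.

615.0 s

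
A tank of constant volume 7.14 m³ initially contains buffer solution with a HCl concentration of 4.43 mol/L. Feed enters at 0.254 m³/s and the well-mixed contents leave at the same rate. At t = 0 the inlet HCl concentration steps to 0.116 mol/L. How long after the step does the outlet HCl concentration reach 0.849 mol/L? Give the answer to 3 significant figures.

49.8 s

Species balance: V dC/dt = Q(C_in − C) ⇒ τ = V/Q = 28.110 s.
C(t) = C_in + (C₀ − C_in) e^(−t/τ). Set C = 0.849 and solve for t:
e^(−t/τ) = (C − C_in)/(C₀ − C_in) = (0.849 − 0.116)/(4.43 − 0.116) = 0.16991
t = −τ ln(…) = 28.110 × 1.7725 = 49.825 s.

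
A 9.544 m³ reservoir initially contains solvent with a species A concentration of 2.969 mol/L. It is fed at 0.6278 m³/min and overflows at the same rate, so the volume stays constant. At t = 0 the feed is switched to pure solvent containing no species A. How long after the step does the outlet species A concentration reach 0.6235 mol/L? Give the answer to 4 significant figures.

Species balance on the tank: V dC/dt = Q(C_in − C), so τ = V/Q = 15.2023 min.
C(t) = C_in + (C₀ − C_in) e^(−t/τ). Set C = 0.6235 and solve for t:
e^(−t/τ) = (C − C_in)/(C₀ − C_in) = (0.6235 − 0)/(2.969 − 0) = 0.210003
t = −τ ln(…) = 15.2023 × 1.56063 = 23.7252 min.

23.73 min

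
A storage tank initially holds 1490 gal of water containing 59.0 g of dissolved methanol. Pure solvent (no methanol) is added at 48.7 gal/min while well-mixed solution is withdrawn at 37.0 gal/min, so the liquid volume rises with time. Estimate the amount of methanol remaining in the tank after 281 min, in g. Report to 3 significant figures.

1.48 g

Let m(t) be the amount of methanol. Volume: V(t) = V₀ + (Q_in − Q_out) t = 1490 + 11.700 t; V(281) = 4777.7 gal.
Species balance (pure solvent in): dm/dt = −Q_out · m/V(t).
Separate: dm/m = −Q_out dt/V(t) ⇒ ln(m/m₀) = −(Q_out/(Q_in−Q_out)) ln(V/V₀).
m = m₀ (V₀/V)^(Q_out/(Q_in−Q_out)) = 59.0 × (1490/4777.7)^(3.1624) = 1.4811 g.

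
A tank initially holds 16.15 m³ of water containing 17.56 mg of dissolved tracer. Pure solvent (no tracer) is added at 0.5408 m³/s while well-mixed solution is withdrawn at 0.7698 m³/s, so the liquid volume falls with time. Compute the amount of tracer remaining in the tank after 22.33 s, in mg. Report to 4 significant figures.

4.883 mg

Total volume: dV/dt = Q_in − Q_out = -0.229000 m³/s, so V(t) = 16.15 − 0.229000 t and V(22.33) = 11.0364 m³.
Species balance (pure solvent in): dm/dt = −Q_out · m/V(t).
dm/m = −Q_out dt/(V₀ − 0.229000 t); integrating gives ln(m/m₀) = −(Q_out/(Q_in−Q_out)) ln(V/V₀).
m = m₀ (V₀/V)^(Q_out/(Q_in−Q_out)) = 17.56 × (16.15/11.0364)^(-3.36157) = 4.88325 mg.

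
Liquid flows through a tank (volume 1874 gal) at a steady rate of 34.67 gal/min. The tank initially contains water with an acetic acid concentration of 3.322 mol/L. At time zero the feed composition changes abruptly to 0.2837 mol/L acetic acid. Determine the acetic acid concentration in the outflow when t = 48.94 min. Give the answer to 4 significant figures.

1.512 mol/L

Mass balance on the solute (V constant): V dC/dt = Q(C_in − C).
Time constant τ = V/Q = 1874/34.67 = 54.0525 min.
This is linear first-order; C(t) = C_in + (C₀ − C_in) e^(−t/τ).
C(48.94) = 0.2837 + (3.322 − 0.2837)·e^(−48.94/54.0525) = 0.2837 + (3.03830)·0.404374 = 1.51231 mol/L.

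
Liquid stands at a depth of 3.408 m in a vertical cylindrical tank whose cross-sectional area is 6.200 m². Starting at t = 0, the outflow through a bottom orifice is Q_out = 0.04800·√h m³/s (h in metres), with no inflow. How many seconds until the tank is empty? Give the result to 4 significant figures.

476.9 s

A dh/dt = −Q_out = −0.04800 √h.
This is separable: 2 d(√h)/dt = −0.04800/A, so √h = √h₀ − (0.04800/(2A)) t.
Tank is empty when √h = 0: t_empty = 2A√h₀/0.04800.
t_empty = 2·6.200·√3.408/0.04800 = 12.4000·1.84608/0.04800 = 476.903 s.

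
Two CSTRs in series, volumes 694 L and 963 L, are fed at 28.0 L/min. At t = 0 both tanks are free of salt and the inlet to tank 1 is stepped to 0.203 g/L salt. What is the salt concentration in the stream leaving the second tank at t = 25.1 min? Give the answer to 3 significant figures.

0.0430 g/L

Species balance on tank i: dCᵢ/dt = (Cᵢ₋₁ − Cᵢ)/τᵢ with τᵢ = Vᵢ/Q.
τ₁ = 694/28.0 = 24.786 min; τ₂ = 963/28.0 = 34.393 min.
Tank 1: C₁ = C_in(1 − e^(−t/τ₁)). Tank 2 (τ₁ ≠ τ₂): C₂ = C_in[1 − (τ₁ e^(−t/τ₁) − τ₂ e^(−t/τ₂))/(τ₁ − τ₂)].
At t = 25.1: e^(−t/τ₁) = 0.36324, e^(−t/τ₂) = 0.48200.
C₂ = 0.203·[1 − (24.786·0.36324 − 34.393·0.48200)/(-9.6071)] = 0.203·0.21160 = 0.042956 g/L.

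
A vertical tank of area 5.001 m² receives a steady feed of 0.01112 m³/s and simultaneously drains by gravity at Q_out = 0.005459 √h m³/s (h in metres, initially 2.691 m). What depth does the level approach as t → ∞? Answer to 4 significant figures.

Level balance: A dh/dt = 0.01112 − 0.005459 √h. Setting dh/dt = 0:
Q_in = 0.005459 √h_ss ⇒ √h_ss = 0.01112/0.005459 = 2.03700.
h_ss = 2.03700² = 4.14938 m. (Since h₀ = 2.691 m < h_ss, the level will rise toward this value.)

4.149 m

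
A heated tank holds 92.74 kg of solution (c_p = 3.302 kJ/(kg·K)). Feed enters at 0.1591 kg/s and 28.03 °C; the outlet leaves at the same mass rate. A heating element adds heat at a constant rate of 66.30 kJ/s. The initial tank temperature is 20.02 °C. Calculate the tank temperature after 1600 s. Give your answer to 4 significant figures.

145.6 °C

Energy balance: M c_p dT/dt = ṁ c_p (T_in − T) + 66.30.
τ = M/ṁ = 582.904 s; T_ss = T_in + Q̇/(ṁ c_p) = 28.03 + 66.30/(0.1591·3.302) = 154.232 °C.
This is linear first-order; T(t) = T_ss + (T₀ − T_ss) e^(−t/τ).
T(1600) = 154.232 + (-134.212)·e^(−1600/582.904) = 154.232 + (-134.212)·0.0642561 = 145.608 °C.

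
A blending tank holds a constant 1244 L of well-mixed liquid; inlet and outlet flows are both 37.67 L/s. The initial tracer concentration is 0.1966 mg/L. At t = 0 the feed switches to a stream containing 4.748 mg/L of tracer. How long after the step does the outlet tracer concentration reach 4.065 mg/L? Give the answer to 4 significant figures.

62.64 s

Species balance: V dC/dt = Q(C_in − C) ⇒ τ = V/Q = 33.0236 s.
C(t) = C_in + (C₀ − C_in) e^(−t/τ). Set C = 4.065 and solve for t:
e^(−t/τ) = (C − C_in)/(C₀ − C_in) = (4.065 − 4.748)/(0.1966 − 4.748) = 0.150064
t = −τ ln(…) = 33.0236 × 1.89670 = 62.6358 s.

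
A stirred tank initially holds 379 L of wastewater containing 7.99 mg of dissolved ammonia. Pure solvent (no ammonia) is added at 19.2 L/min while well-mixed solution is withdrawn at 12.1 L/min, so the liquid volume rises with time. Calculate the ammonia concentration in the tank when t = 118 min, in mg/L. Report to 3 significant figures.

0.000899 mg/L

Let m(t) be the amount of ammonia. Volume: V(t) = V₀ + (Q_in − Q_out) t = 379 + 7.1000 t; V(118) = 1216.8 L.
No ammonia enters, so dm/dt = −Q_out · (m/V).
dm/m = −Q_out dt/(V₀ + 7.1000 t); integrating gives ln(m/m₀) = −(Q_out/(Q_in−Q_out)) ln(V/V₀).
m = m₀ (V₀/V)^(Q_out/(Q_in−Q_out)) = 7.99 × (379/1216.8)^(1.7042) = 1.0945 mg.
C = m/V = 1.0945/1216.8 = 0.00089950 mg/L.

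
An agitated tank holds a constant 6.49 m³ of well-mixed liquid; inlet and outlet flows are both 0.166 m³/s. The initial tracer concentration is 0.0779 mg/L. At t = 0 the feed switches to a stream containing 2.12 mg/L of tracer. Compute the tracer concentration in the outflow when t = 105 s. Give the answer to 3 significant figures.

1.98 mg/L

Unsteady species balance (constant V, well mixed): V dC/dt = Q(C_in − C).
So dC/dt = (C_in − C)/τ with τ = V/Q = 6.49/0.166 = 39.096 s.
Solution: C(t) = C_in + (C₀ − C_in) e^(−t/τ).
C(105) = 2.12 + (0.0779 − 2.12)·e^(−105/39.096) = 2.12 + (-2.0421)·0.068175 = 1.9808 mg/L.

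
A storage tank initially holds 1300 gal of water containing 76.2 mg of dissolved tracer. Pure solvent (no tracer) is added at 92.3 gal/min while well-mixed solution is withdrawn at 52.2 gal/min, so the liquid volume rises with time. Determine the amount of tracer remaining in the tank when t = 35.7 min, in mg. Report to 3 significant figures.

Total volume: dV/dt = Q_in − Q_out = 40.100 gal/min, so V(t) = 1300 + 40.100 t and V(35.7) = 2731.6 gal.
Species balance (pure solvent in): dm/dt = −Q_out · m/V(t).
Separate: dm/m = −Q_out dt/V(t) ⇒ ln(m/m₀) = −(Q_out/(Q_in−Q_out)) ln(V/V₀).
m = m₀ (V₀/V)^(Q_out/(Q_in−Q_out)) = 76.2 × (1300/2731.6)^(1.3017) = 28.986 mg.

29.0 mg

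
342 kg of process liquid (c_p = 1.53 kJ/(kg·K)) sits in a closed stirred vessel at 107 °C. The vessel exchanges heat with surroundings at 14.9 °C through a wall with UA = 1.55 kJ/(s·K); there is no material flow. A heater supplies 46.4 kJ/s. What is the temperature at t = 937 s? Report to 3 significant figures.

48.7 °C

Lumped-capacitance energy balance: M c_p dT/dt = UA(T_amb − T) + Q̇.
dT/dt = (T_ss − T)/τ with T_ss = T_amb + Q̇/UA = 14.9 + 46.4/1.55 = 44.835 °C, τ = M c_p/UA = 342·1.53/1.55 = 337.59 s.
Solution: T(t) = T_ss + (T₀ − T_ss) e^(−t/τ).
T(937) = 44.835 + (62.165)·0.062313 = 48.709 °C.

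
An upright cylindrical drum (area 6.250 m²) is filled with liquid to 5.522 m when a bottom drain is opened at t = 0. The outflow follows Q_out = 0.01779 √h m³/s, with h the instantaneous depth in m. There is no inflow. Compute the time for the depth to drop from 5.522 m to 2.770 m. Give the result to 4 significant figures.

481.7 s

With no inflow, A dh/dt = −0.01779 √h.
∫ h^(−1/2) dh = −(0.01779/A) ∫ dt, giving 2√h = 2√h₀ − (0.01779/A) t.
t = 2A(√h₀ − √h)/0.01779 = 2·6.250·(√5.522 − √2.770)/0.01779
  = 12.5000 × (2.34989 − 1.66433) / 0.01779 = 481.705 s.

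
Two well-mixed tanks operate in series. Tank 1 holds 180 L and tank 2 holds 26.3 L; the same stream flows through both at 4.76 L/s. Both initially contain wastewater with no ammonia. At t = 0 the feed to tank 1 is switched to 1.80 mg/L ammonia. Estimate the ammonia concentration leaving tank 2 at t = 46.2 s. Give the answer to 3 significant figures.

1.18 mg/L

Species balance on tank i: dCᵢ/dt = (Cᵢ₋₁ − Cᵢ)/τᵢ with τᵢ = Vᵢ/Q.
τ₁ = 180/4.76 = 37.815 s; τ₂ = 26.3/4.76 = 5.5252 s.
Solving the cascade with C₁(0)=C₂(0)=0 gives C₂(t) = C_in[1 − (τ₁ e^(−t/τ₁) − τ₂ e^(−t/τ₂))/(τ₁ − τ₂)].
At t = 46.2: e^(−t/τ₁) = 0.29472, e^(−t/τ₂) = 0.00023365.
C₂ = 1.80·[1 − (37.815·0.29472 − 5.5252·0.00023365)/(32.290)] = 1.80·0.65489 = 1.1788 mg/L.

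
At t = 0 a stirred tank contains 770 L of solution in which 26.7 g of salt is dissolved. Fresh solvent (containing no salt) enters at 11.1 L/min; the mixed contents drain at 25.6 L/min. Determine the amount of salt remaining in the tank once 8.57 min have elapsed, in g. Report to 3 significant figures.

19.6 g

Let m(t) be the amount of salt. Volume: V(t) = V₀ + (Q_in − Q_out) t = 770 − 14.500 t; V(8.57) = 645.74 L.
No salt enters, so dm/dt = −Q_out · (m/V).
dm/m = −Q_out dt/(V₀ − 14.500 t); integrating gives ln(m/m₀) = −(Q_out/(Q_in−Q_out)) ln(V/V₀).
m = m₀ (V₀/V)^(Q_out/(Q_in−Q_out)) = 26.7 × (770/645.74)^(-1.7655) = 19.569 g.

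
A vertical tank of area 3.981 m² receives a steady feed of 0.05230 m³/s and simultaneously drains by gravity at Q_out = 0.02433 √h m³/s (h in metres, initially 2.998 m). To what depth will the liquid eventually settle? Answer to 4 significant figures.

4.621 m

Level balance: A dh/dt = 0.05230 − 0.02433 √h. Setting dh/dt = 0:
Q_in = 0.02433 √h_ss ⇒ √h_ss = 0.05230/0.02433 = 2.14961.
h_ss = 2.14961² = 4.62082 m. (Since h₀ = 2.998 m < h_ss, the level will rise toward this value.)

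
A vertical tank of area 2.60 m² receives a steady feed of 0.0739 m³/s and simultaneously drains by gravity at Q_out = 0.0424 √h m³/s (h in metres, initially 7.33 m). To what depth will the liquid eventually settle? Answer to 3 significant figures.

3.04 m

Level balance: A dh/dt = 0.0739 − 0.0424 √h. Setting dh/dt = 0:
Q_in = 0.0424 √h_ss ⇒ √h_ss = 0.0739/0.0424 = 1.7429.
h_ss = 1.7429² = 3.0378 m. (Since h₀ = 7.33 m > h_ss, the level will fall toward this value.)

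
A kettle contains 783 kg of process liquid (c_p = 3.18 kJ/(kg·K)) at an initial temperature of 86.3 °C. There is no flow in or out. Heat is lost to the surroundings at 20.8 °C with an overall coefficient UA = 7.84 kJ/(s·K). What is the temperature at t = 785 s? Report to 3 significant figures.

26.3 °C

Lumped-capacitance energy balance: M c_p dT/dt = UA(T_amb − T).
dT/dt = (T_ss − T)/τ with T_ss = T_amb = 20.800 °C, τ = M c_p/UA = 783·3.18/7.84 = 317.59 s.
Solution: T(t) = T_ss + (T₀ − T_ss) e^(−t/τ).
T(785) = 20.800 + (65.500)·0.084441 = 26.331 °C.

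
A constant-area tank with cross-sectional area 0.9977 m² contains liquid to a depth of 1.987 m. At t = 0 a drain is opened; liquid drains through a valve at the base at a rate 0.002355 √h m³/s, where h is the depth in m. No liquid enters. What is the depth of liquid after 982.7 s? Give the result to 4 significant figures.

0.06241 m

With no inflow, A dh/dt = −0.002355 √h.
Separate and integrate: 2(√h − √h₀) = −(0.002355/A) t.
√h = √1.987 − 0.002355·982.7/(2·0.9977) = 1.40961 − 1.15980 = 0.249813.
h = 0.249813² = 0.0624066 m.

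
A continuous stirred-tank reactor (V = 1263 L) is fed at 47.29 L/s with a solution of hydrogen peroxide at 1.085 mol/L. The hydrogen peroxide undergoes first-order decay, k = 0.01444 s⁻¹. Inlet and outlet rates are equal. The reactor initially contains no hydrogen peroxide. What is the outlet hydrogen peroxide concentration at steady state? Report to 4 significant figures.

0.7830 mol/L

V dC/dt = Q(C_in − C) − k V C.
Steady state (dC/dt = 0): C_ss = Q C_in/(Q + kV) = C_in/(1 + kV/Q).
C_ss = 47.29·1.085/(47.29 + 0.01444·1263) = 51.3096/65.5277 = 0.783022 mol/L.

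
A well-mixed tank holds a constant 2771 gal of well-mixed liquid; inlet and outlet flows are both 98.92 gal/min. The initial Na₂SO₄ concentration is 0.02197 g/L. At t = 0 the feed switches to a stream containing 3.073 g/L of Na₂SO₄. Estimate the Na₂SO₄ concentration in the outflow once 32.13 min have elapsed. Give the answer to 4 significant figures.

2.104 g/L

Accumulation = in − out for the solute gives V dC/dt = Q(C_in − C).
So dC/dt = (C_in − C)/τ with τ = V/Q = 2771/98.92 = 28.0125 min.
Solution: C(t) = C_in + (C₀ − C_in) e^(−t/τ).
C(32.13) = 3.073 + (0.02197 − 3.073)·e^(−32.13/28.0125) = 3.073 + (-3.05103)·0.317592 = 2.10402 g/L.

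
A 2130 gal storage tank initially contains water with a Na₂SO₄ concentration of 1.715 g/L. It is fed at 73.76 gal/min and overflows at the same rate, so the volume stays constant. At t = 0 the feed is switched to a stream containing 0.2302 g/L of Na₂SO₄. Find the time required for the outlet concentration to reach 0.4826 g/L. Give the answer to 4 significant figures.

51.17 min

Unsteady species balance (constant V, well mixed): V dC/dt = Q(C_in − C), so τ = V/Q = 28.8774 min.
C(t) = C_in + (C₀ − C_in) e^(−t/τ). Set C = 0.4826 and solve for t:
e^(−t/τ) = (C − C_in)/(C₀ − C_in) = (0.4826 − 0.2302)/(1.715 − 0.2302) = 0.169989
t = −τ ln(…) = 28.8774 × 1.77202 = 51.1714 min.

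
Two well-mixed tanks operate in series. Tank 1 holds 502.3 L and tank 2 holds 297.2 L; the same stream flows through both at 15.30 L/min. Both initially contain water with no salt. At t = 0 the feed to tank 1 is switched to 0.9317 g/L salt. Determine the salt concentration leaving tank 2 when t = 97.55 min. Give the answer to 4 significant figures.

Each tank obeys Vᵢ dCᵢ/dt = Q(Cᵢ₋₁ − Cᵢ), so τᵢ = Vᵢ/Q.
τ₁ = 502.3/15.30 = 32.8301 min; τ₂ = 297.2/15.30 = 19.4248 min.
Tank 1: C₁ = C_in(1 − e^(−t/τ₁)). Tank 2 (τ₁ ≠ τ₂): C₂ = C_in[1 − (τ₁ e^(−t/τ₁) − τ₂ e^(−t/τ₂))/(τ₁ − τ₂)].
At t = 97.55: e^(−t/τ₁) = 0.0512335, e^(−t/τ₂) = 0.00659185.
C₂ = 0.9317·[1 − (32.8301·0.0512335 − 19.4248·0.00659185)/(13.4052)] = 0.9317·0.884079 = 0.823696 g/L.

0.8237 g/L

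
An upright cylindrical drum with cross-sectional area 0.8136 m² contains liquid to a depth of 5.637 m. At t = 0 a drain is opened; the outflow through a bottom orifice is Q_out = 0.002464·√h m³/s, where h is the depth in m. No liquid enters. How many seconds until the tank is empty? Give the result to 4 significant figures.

1568 s

Mass balance (ρ constant): A dh/dt = −0.002464 √h.
This is separable: 2 d(√h)/dt = −0.002464/A, so √h = √h₀ − (0.002464/(2A)) t.
Set h = 0: 2√h₀ = (0.002464/A) t_empty ⇒ t_empty = 2A√h₀/0.002464.
t_empty = 2·0.8136·√5.637/0.002464 = 1.62720·2.37424/0.002464 = 1567.92 s.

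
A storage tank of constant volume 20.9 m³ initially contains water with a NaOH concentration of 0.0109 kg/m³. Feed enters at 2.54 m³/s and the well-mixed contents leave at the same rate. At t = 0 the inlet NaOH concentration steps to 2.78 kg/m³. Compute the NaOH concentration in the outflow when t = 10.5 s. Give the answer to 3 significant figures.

Accumulation = in − out for the solute gives V dC/dt = Q(C_in − C).
Time constant τ = V/Q = 20.9/2.54 = 8.2283 s.
Solution: C(t) = C_in + (C₀ − C_in) e^(−t/τ).
C(10.5) = 2.78 + (0.0109 − 2.78)·e^(−10.5/8.2283) = 2.78 + (-2.7691)·0.27913 = 2.0071 kg/m³.

2.01 kg/m³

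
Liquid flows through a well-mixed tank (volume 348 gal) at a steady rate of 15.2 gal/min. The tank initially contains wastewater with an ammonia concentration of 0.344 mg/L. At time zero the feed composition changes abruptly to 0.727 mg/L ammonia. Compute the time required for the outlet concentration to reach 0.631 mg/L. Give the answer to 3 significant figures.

31.7 min

Mass balance on the solute (V constant): V dC/dt = Q(C_in − C), so τ = V/Q = 22.895 min.
C(t) = C_in + (C₀ − C_in) e^(−t/τ). Set C = 0.631 and solve for t:
e^(−t/τ) = (C − C_in)/(C₀ − C_in) = (0.631 − 0.727)/(0.344 − 0.727) = 0.25065
t = −τ ln(…) = 22.895 × 1.3837 = 31.679 min.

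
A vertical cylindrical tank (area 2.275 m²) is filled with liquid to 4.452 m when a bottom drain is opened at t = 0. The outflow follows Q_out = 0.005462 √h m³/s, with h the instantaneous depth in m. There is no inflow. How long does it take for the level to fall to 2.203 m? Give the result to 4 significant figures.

With no inflow, A dh/dt = −0.005462 √h.
Separate and integrate: 2(√h − √h₀) = −(0.005462/A) t.
t = 2A(√h₀ − √h)/0.005462 = 2·2.275·(√4.452 − √2.203)/0.005462
  = 4.55000 × (2.10998 − 1.48425) / 0.005462 = 521.247 s.

521.2 s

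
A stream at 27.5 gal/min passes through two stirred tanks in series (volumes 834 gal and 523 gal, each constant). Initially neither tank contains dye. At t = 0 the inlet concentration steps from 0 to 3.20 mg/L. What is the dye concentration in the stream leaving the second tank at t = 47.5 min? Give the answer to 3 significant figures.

1.85 mg/L

Each tank obeys Vᵢ dCᵢ/dt = Q(Cᵢ₋₁ − Cᵢ), so τᵢ = Vᵢ/Q.
τ₁ = 834/27.5 = 30.327 min; τ₂ = 523/27.5 = 19.018 min.
Tank 1: C₁ = C_in(1 − e^(−t/τ₁)). Tank 2 (τ₁ ≠ τ₂): C₂ = C_in[1 − (τ₁ e^(−t/τ₁) − τ₂ e^(−t/τ₂))/(τ₁ − τ₂)].
At t = 47.5: e^(−t/τ₁) = 0.20883, e^(−t/τ₂) = 0.082281.
C₂ = 3.20·[1 − (30.327·0.20883 − 19.018·0.082281)/(11.309)] = 3.20·0.57836 = 1.8508 mg/L.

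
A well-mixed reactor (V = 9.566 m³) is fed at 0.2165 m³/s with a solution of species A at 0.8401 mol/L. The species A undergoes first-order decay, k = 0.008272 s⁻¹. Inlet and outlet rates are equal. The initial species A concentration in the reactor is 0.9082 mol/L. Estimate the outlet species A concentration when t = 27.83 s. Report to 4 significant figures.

V dC/dt = Q(C_in − C) − k V C.
This is linear with rate a = Q/V + k = 0.0309042 s⁻¹.
C_ss = Q C_in/(Q + kV) = 0.615234 mol/L; C(t) = C_ss + (C₀ − C_ss) e^(−a t).
C(27.83) = 0.615234 + (0.292966)·e^(−0.0309042·27.83) = 0.615234 + (0.292966)·0.423135 = 0.739198 mol/L.

0.7392 mol/L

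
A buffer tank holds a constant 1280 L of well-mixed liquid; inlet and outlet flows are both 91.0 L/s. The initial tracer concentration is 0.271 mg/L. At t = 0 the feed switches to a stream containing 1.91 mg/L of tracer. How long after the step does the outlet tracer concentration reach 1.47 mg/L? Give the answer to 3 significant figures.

Unsteady species balance (constant V, well mixed): V dC/dt = Q(C_in − C), so τ = V/Q = 14.066 s.
C(t) = C_in + (C₀ − C_in) e^(−t/τ). Set C = 1.47 and solve for t:
e^(−t/τ) = (C − C_in)/(C₀ − C_in) = (1.47 − 1.91)/(0.271 − 1.91) = 0.26846
t = −τ ln(…) = 14.066 × 1.3151 = 18.498 s.

18.5 s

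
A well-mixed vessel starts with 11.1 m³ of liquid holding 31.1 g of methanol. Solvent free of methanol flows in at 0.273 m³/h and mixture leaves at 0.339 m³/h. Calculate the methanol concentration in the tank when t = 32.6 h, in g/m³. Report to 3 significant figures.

Total volume: dV/dt = Q_in − Q_out = -0.066000 m³/h, so V(t) = 11.1 − 0.066000 t and V(32.6) = 8.9484 m³.
Solute balance: dm/dt = 0 − Q_out C = −Q_out m/V(t).
Separate: dm/m = −Q_out dt/V(t) ⇒ ln(m/m₀) = −(Q_out/(Q_in−Q_out)) ln(V/V₀).
m = m₀ (V₀/V)^(Q_out/(Q_in−Q_out)) = 31.1 × (11.1/8.9484)^(-5.1364) = 10.283 g.
C = m/V = 10.283/8.9484 = 1.1491 g/m³.

1.15 g/m³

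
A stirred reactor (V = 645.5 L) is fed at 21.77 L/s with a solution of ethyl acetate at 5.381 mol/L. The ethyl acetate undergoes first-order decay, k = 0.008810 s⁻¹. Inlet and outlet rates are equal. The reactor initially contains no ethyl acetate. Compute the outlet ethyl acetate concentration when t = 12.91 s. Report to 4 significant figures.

Species balance: V dC/dt = Q C_in − Q C − k V C.
This is linear with rate a = Q/V + k = 0.0425358 s⁻¹.
C_ss = Q C_in/(Q + kV) = 4.26649 mol/L; C(t) = C_ss + (C₀ − C_ss) e^(−a t).
C(12.91) = 4.26649 + (-4.26649)·e^(−0.0425358·12.91) = 4.26649 + (-4.26649)·0.577448 = 1.80281 mol/L.

1.803 mol/L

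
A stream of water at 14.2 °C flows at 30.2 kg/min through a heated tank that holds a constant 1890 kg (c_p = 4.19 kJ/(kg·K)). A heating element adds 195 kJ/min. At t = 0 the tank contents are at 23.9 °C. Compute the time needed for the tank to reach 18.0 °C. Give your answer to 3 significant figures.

Heat balance on the well-mixed liquid: M c_p dT/dt = ṁ c_p (T_in − T) + 195.
τ = M/ṁ = 62.583 min; T_ss = T_in + Q̇/(ṁ c_p) = 15.741 °C.
T(t) = T_ss + (T₀ − T_ss) e^(−t/τ). Set T = 18.0:
e^(−t/τ) = (18.0 − 15.741)/(23.9 − 15.741) = 0.27687
t = −62.583 · ln(0.27687) = 80.370 min.

80.4 min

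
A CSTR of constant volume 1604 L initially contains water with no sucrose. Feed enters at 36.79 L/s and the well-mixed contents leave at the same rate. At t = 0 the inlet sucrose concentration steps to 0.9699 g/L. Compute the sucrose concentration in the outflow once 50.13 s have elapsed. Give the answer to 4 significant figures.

Species balance on the tank: V dC/dt = Q(C_in − C).
Time constant τ = V/Q = 1604/36.79 = 43.5988 s.
Integrating: C(t) = C_in + (C₀ − C_in) e^(−t/τ).
C(50.13) = 0.9699 + (0 − 0.9699)·e^(−50.13/43.5988) = 0.9699 + (-0.969900)·0.316699 = 0.662733 g/L.

0.6627 g/L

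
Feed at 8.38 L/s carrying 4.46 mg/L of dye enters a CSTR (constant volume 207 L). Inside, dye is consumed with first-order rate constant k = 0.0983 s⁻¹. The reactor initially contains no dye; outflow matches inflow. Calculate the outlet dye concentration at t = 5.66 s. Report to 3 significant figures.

Species balance: V dC/dt = Q C_in − Q C − k V C.
This is linear with rate a = Q/V + k = 0.13878 s⁻¹.
C_ss = Q C_in/(Q + kV) = 1.3010 mg/L; C(t) = C_ss + (C₀ − C_ss) e^(−a t).
C(5.66) = 1.3010 + (-1.3010)·e^(−0.13878·5.66) = 1.3010 + (-1.3010)·0.45589 = 0.70788 mg/L.

0.708 mg/L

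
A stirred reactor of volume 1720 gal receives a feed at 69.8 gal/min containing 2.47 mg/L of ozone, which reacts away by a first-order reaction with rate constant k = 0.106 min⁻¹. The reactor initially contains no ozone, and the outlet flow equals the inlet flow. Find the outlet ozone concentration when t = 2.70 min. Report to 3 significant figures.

0.224 mg/L

Accumulation = in − out − consumed: V dC/dt = Q C_in − Q C − k V C.
This is linear with rate a = Q/V + k = 0.14658 min⁻¹.
C_ss = Q C_in/(Q + kV) = 0.68383 mg/L; C(t) = C_ss + (C₀ − C_ss) e^(−a t).
C(2.70) = 0.68383 + (-0.68383)·e^(−0.14658·2.70) = 0.68383 + (-0.68383)·0.67316 = 0.22350 mg/L.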